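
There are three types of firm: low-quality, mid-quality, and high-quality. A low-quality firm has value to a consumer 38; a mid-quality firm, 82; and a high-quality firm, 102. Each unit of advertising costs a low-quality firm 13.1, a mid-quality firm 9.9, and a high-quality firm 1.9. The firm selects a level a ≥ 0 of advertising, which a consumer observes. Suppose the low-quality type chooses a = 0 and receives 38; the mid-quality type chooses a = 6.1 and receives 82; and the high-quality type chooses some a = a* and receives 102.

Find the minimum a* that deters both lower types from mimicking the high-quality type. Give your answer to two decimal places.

Low-quality type (on-path payoff 38) won't mimic when 38 ≥ 102 − 13.1·a*, i.e. a* ≥ 4.89.
Mid-quality type (on-path payoff 82 − 9.9×6.1 = 21.61) won't mimic when 21.61 ≥ 102 − 9.9·a*, i.e. a* ≥ 8.12.
Both must hold, so a* = max(4.89, 8.12) = 8.12. The mid-quality type's constraint binds.

8.12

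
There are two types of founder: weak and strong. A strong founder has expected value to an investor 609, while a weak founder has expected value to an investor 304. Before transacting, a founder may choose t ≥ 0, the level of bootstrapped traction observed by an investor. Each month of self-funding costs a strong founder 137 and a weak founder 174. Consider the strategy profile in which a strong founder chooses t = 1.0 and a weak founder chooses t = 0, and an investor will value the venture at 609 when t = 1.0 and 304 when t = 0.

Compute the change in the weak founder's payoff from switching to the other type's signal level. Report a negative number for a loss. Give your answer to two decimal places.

131.00

Playing t = 0 the weak founder receives 304.
Deviating to t = 1.0 brings payment 609 at cost 174 × 1.0 = 174, netting 435.
Gain from deviating: 435 − 304 = 131.00.
The gain is positive, so the weak type's incentive-compatibility constraint is violated — this profile is not a separating equilibrium.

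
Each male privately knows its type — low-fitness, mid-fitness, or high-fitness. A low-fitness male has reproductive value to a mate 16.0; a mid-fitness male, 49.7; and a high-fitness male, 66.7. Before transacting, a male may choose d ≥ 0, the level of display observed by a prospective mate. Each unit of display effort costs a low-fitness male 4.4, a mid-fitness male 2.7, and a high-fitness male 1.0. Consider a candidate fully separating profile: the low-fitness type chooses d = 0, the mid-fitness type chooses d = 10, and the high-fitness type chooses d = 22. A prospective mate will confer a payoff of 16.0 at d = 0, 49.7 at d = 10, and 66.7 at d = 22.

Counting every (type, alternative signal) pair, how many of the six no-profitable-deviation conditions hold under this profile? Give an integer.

6

High-fitness (own payoff 66.7 − 1.0×22 = 44.7): to d=0 gives 16.0 → no gain ✓; to d=10 gives 49.7 − 1.0×10 = 39.7 → no gain ✓.
Mid-fitness (own payoff 49.7 − 2.7×10 = 22.7): to d=0 gives 16.0 → no gain ✓; to d=22 gives 66.7 − 2.7×22 = 7.3 → no gain ✓.
Low-fitness (own payoff 16.0): to d=10 gives 49.7 − 4.4×10 = 5.7 → no gain ✓; to d=22 gives 66.7 − 4.4×22 = -30.1 → no gain ✓.
6 of the 6 constraints hold; this profile is a separating equilibrium.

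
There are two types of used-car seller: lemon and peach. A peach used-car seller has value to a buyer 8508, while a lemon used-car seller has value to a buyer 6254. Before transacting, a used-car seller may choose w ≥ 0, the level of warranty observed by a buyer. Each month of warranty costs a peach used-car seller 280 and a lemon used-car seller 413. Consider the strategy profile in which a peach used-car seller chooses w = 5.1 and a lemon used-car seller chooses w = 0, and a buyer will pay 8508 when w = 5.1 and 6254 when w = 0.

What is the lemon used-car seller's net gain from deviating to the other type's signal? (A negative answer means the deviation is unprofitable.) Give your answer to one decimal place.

147.7

Playing w = 0 the lemon used-car seller receives 6254.
Deviating to w = 5.1 brings payment 8508 at cost 413 × 5.1 = 2106.3, netting 6401.7.
Gain from deviating: 6401.7 − 6254 = 147.7.
The gain is positive, so the lemon type's incentive-compatibility constraint is violated — this profile is not a separating equilibrium.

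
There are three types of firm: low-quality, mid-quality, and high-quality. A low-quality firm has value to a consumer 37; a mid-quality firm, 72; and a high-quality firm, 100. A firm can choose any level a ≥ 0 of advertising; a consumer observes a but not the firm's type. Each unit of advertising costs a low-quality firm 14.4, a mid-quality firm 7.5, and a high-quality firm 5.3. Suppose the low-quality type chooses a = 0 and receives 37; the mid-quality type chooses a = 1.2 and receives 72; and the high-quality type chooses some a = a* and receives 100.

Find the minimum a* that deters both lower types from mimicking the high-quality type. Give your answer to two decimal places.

4.93

Low-quality type (on-path payoff 37) won't mimic when 37 ≥ 100 − 14.4·a*, i.e. a* ≥ 4.38.
Mid-quality type (on-path payoff 72 − 7.5×1.2 = 63) won't mimic when 63 ≥ 100 − 7.5·a*, i.e. a* ≥ 4.93.
Both must hold, so a* = max(4.38, 4.93) = 4.93. The mid-quality type's constraint binds.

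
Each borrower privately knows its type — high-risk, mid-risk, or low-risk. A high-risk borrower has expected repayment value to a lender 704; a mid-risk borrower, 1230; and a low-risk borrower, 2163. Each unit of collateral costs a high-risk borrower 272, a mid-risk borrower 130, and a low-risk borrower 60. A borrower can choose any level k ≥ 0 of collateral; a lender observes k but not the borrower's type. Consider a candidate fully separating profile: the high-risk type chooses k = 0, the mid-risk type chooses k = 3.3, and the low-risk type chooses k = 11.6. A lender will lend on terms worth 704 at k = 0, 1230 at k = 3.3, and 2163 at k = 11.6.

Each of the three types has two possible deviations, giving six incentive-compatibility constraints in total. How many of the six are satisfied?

6

High-risk (own payoff 704): to k=3.3 gives 1230 − 272×3.3 = 332.4 → no gain ✓; to k=11.6 gives 2163 − 272×11.6 = -992.2 → no gain ✓.
Mid-risk (own payoff 1230 − 130×3.3 = 801): to k=0 gives 704 → no gain ✓; to k=11.6 gives 2163 − 130×11.6 = 655 → no gain ✓.
Low-risk (own payoff 2163 − 60×11.6 = 1467): to k=0 gives 704 → no gain ✓; to k=3.3 gives 1230 − 60×3.3 = 1032 → no gain ✓.
6 of the 6 constraints hold; this profile is a separating equilibrium.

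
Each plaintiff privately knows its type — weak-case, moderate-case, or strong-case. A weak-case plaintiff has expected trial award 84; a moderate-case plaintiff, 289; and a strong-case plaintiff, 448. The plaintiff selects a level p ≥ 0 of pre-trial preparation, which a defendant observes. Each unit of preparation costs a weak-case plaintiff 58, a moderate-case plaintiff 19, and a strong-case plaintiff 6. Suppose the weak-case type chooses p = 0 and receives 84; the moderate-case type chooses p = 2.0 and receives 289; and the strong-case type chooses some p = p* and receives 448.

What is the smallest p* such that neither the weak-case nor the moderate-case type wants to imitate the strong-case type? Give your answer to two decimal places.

10.37

Weak-case type (on-path payoff 84) won't mimic when 84 ≥ 448 − 58·p*, i.e. p* ≥ 6.28.
Moderate-case type (on-path payoff 289 − 19×2.0 = 251) won't mimic when 251 ≥ 448 − 19·p*, i.e. p* ≥ 10.37.
Both must hold, so p* = max(6.28, 10.37) = 10.37. The moderate-case type's constraint binds.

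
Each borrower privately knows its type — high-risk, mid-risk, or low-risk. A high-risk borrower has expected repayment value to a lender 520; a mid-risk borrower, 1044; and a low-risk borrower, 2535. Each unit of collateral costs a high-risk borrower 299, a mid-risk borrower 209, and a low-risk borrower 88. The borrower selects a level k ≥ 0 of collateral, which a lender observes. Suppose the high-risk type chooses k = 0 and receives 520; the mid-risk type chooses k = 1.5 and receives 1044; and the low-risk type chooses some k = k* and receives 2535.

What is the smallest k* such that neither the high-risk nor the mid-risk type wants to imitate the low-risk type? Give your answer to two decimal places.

High-risk type (on-path payoff 520) won't mimic when 520 ≥ 2535 − 299·k*, i.e. k* ≥ 6.74.
Mid-risk type (on-path payoff 1044 − 209×1.5 = 730.5) won't mimic when 730.5 ≥ 2535 − 209·k*, i.e. k* ≥ 8.63.
Both must hold, so k* = max(6.74, 8.63) = 8.63. The mid-risk type's constraint binds.

8.63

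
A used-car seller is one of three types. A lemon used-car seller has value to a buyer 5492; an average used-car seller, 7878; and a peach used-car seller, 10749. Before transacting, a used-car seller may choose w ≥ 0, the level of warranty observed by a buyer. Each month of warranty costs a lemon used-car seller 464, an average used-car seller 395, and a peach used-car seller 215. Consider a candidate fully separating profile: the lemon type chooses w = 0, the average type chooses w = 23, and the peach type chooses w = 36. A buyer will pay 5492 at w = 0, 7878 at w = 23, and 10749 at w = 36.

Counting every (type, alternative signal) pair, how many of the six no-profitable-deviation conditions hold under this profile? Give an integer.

Lemon (own payoff 5492): to w=23 gives 7878 − 464×23 = -2794 → no gain ✓; to w=36 gives 10749 − 464×36 = -5955 → no gain ✓.
Average (own payoff 7878 − 395×23 = -1207): to w=0 gives 5492 → profitable ✗; to w=36 gives 10749 − 395×36 = -3471 → no gain ✓.
Peach (own payoff 10749 − 215×36 = 3009): to w=0 gives 5492 → profitable ✗; to w=23 gives 7878 − 215×23 = 2933 → no gain ✓.
4 of the 6 constraints hold; not an equilibrium.

4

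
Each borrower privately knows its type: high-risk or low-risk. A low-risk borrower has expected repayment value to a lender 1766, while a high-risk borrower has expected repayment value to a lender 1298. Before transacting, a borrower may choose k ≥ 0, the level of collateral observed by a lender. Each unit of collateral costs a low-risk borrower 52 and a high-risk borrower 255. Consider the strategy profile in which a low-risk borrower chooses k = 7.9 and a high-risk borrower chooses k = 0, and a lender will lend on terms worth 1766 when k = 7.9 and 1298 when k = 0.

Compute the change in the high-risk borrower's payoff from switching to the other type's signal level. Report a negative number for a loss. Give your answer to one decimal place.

Playing k = 0 the high-risk borrower receives 1298.
Deviating to k = 7.9 brings payment 1766 at cost 255 × 7.9 = 2014.5, netting -248.5.
Gain from deviating: -248.5 − 1298 = -1546.5.
The gain is negative, so the high-risk type's incentive-compatibility constraint is satisfied.

-1546.5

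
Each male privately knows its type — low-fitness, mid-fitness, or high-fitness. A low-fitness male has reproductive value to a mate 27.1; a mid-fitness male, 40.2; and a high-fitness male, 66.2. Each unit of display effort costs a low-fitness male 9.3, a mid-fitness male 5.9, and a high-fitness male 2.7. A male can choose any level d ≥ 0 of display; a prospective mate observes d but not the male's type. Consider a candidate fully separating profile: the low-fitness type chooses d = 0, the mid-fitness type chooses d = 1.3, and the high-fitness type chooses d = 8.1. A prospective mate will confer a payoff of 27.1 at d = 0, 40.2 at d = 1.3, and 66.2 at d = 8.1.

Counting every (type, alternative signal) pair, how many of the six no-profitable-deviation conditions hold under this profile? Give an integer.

5

High-fitness (own payoff 66.2 − 2.7×8.1 = 44.33): to d=0 gives 27.1 → no gain ✓; to d=1.3 gives 40.2 − 2.7×1.3 = 36.69 → no gain ✓.
Low-fitness (own payoff 27.1): to d=1.3 gives 40.2 − 9.3×1.3 = 28.11 → profitable ✗; to d=8.1 gives 66.2 − 9.3×8.1 = -9.13 → no gain ✓.
Mid-fitness (own payoff 40.2 − 5.9×1.3 = 32.53): to d=0 gives 27.1 → no gain ✓; to d=8.1 gives 66.2 − 5.9×8.1 = 18.41 → no gain ✓.
5 of the 6 constraints hold; not an equilibrium.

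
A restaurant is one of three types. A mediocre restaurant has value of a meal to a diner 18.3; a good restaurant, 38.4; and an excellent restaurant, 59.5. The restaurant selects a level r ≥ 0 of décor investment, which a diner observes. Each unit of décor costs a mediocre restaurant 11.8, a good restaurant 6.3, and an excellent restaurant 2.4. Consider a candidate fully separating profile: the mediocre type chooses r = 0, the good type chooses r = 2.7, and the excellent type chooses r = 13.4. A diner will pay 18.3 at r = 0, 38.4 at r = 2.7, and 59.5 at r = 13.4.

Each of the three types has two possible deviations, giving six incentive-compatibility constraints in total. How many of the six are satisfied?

Excellent (own payoff 59.5 − 2.4×13.4 = 27.34): to r=0 gives 18.3 → no gain ✓; to r=2.7 gives 38.4 − 2.4×2.7 = 31.92 → profitable ✗.
Mediocre (own payoff 18.3): to r=2.7 gives 38.4 − 11.8×2.7 = 6.54 → no gain ✓; to r=13.4 gives 59.5 − 11.8×13.4 = -98.62 → no gain ✓.
Good (own payoff 38.4 − 6.3×2.7 = 21.39): to r=0 gives 18.3 → no gain ✓; to r=13.4 gives 59.5 − 6.3×13.4 = -24.92 → no gain ✓.
5 of the 6 constraints hold; not an equilibrium.

5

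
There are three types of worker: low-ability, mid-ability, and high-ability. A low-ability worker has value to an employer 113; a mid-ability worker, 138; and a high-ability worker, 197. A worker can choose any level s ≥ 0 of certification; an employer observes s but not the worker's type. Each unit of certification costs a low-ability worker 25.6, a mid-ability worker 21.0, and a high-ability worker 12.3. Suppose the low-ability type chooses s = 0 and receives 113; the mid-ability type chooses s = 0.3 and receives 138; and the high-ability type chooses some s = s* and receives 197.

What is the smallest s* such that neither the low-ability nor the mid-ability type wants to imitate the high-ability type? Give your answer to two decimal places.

Mid-ability type (on-path payoff 138 − 21.0×0.3 = 131.7) won't mimic when 131.7 ≥ 197 − 21.0·s*, i.e. s* ≥ 3.11.
Low-ability type (on-path payoff 113) won't mimic when 113 ≥ 197 − 25.6·s*, i.e. s* ≥ 3.28.
Both must hold, so s* = max(3.28, 3.11) = 3.28. The low-ability type's constraint binds.

3.28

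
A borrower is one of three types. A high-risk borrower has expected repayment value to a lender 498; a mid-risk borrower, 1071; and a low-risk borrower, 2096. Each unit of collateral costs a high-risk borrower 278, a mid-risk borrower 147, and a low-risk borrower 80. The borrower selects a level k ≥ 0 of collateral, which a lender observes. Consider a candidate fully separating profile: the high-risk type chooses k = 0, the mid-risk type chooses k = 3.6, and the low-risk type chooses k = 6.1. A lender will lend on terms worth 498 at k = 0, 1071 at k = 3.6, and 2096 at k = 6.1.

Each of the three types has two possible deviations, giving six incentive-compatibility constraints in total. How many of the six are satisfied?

5

Mid-risk (own payoff 1071 − 147×3.6 = 541.8): to k=0 gives 498 → no gain ✓; to k=6.1 gives 2096 − 147×6.1 = 1199.3 → profitable ✗.
High-risk (own payoff 498): to k=3.6 gives 1071 − 278×3.6 = 70.2 → no gain ✓; to k=6.1 gives 2096 − 278×6.1 = 400.2 → no gain ✓.
Low-risk (own payoff 2096 − 80×6.1 = 1608): to k=0 gives 498 → no gain ✓; to k=3.6 gives 1071 − 80×3.6 = 783 → no gain ✓.
5 of the 6 constraints hold; not an equilibrium.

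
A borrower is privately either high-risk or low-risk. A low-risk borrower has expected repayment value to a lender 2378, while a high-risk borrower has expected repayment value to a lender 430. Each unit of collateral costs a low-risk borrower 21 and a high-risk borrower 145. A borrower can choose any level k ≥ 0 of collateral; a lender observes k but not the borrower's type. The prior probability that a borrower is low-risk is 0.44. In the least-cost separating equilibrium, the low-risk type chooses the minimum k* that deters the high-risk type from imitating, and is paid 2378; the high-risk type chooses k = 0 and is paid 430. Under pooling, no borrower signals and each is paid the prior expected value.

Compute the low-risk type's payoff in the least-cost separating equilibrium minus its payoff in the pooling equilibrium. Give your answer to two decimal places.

Least-cost separating signal: k* solves 430 = 2378 − 145·k*, so k* = (2378 − 430)/145 ≈ 13.4345.
Low-risk type's separating payoff: 2378 − 21 × k* = 2378 − 21 × (2378 − 430)/145 = 2378 − 40908/145 ≈ 2095.8759.
Pooling payoff: 0.44 × 2378 + 0.56 × 430 = 1287.12.
Difference: 2095.8759 − 1287.12 = 808.7559, i.e. 808.76 to two decimal places.
The low-risk type prefers to separate.

808.76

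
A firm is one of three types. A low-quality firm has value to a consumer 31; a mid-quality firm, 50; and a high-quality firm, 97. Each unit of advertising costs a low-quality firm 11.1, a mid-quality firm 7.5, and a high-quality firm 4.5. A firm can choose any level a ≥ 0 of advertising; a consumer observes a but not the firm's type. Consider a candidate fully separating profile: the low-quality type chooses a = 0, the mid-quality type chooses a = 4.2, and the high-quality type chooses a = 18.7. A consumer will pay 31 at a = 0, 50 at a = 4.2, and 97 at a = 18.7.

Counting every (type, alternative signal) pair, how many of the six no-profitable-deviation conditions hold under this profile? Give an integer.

Low-quality (own payoff 31): to a=4.2 gives 50 − 11.1×4.2 = 3.38 → no gain ✓; to a=18.7 gives 97 − 11.1×18.7 = -110.57 → no gain ✓.
High-quality (own payoff 97 − 4.5×18.7 = 12.85): to a=0 gives 31 → profitable ✗; to a=4.2 gives 50 − 4.5×4.2 = 31.1 → profitable ✗.
Mid-quality (own payoff 50 − 7.5×4.2 = 18.5): to a=0 gives 31 → profitable ✗; to a=18.7 gives 97 − 7.5×18.7 = -43.25 → no gain ✓.
3 of the 6 constraints hold; not an equilibrium.

3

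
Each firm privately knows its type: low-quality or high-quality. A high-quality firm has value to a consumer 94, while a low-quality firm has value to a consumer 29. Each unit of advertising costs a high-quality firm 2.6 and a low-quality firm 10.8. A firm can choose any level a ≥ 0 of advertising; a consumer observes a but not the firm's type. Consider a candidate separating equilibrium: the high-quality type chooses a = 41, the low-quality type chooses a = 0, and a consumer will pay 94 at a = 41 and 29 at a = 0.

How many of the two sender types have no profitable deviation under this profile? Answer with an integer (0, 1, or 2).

Low-quality type: stay at 0 → 29; mimic → 94 − 10.8 × 41 = -348.8. IC holds (29 ≥ -348.8).
High-quality type: signal → 94 − 2.6 × 41 = -12.6; deviate to 0 → 29. IC fails (-12.6 < 29).
1 of 2 constraints hold, so this profile is not an equilibrium.

1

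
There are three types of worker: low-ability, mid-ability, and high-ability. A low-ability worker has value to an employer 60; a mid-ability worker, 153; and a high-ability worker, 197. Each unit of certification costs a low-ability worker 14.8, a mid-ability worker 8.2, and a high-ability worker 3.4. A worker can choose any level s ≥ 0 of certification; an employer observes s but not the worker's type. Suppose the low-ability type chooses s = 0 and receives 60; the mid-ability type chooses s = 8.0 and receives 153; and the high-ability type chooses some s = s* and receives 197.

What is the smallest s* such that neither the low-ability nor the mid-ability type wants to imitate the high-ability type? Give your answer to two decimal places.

Low-ability type (on-path payoff 60) won't mimic when 60 ≥ 197 − 14.8·s*, i.e. s* ≥ 9.26.
Mid-ability type (on-path payoff 153 − 8.2×8.0 = 87.4) won't mimic when 87.4 ≥ 197 − 8.2·s*, i.e. s* ≥ 13.37.
Both must hold, so s* = max(9.26, 13.37) = 13.37. The mid-ability type's constraint binds.

13.37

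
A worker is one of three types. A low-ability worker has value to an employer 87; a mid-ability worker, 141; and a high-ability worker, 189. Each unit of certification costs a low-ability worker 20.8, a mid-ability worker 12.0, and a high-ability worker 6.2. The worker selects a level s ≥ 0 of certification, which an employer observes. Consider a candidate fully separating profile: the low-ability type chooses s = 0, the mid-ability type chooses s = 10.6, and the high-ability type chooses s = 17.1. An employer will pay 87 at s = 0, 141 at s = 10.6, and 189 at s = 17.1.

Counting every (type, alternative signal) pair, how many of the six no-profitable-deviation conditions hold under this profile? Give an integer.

High-ability (own payoff 189 − 6.2×17.1 = 82.98): to s=0 gives 87 → profitable ✗; to s=10.6 gives 141 − 6.2×10.6 = 75.28 → no gain ✓.
Mid-ability (own payoff 141 − 12.0×10.6 = 13.8): to s=0 gives 87 → profitable ✗; to s=17.1 gives 189 − 12.0×17.1 = -16.2 → no gain ✓.
Low-ability (own payoff 87): to s=10.6 gives 141 − 20.8×10.6 = -79.48 → no gain ✓; to s=17.1 gives 189 − 20.8×17.1 = -166.68 → no gain ✓.
4 of the 6 constraints hold; not an equilibrium.

4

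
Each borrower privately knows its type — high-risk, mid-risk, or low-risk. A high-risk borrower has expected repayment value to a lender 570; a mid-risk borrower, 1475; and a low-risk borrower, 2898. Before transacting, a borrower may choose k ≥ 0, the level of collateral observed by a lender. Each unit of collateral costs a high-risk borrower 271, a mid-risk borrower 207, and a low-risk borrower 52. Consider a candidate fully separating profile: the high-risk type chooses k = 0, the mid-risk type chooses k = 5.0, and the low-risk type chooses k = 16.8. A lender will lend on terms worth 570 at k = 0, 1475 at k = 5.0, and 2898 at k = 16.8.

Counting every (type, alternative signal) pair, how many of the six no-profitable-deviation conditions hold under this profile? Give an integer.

Low-risk (own payoff 2898 − 52×16.8 = 2024.4): to k=0 gives 570 → no gain ✓; to k=5.0 gives 1475 − 52×5.0 = 1215 → no gain ✓.
Mid-risk (own payoff 1475 − 207×5.0 = 440): to k=0 gives 570 → profitable ✗; to k=16.8 gives 2898 − 207×16.8 = -579.6 → no gain ✓.
High-risk (own payoff 570): to k=5.0 gives 1475 − 271×5.0 = 120 → no gain ✓; to k=16.8 gives 2898 − 271×16.8 = -1654.8 → no gain ✓.
5 of the 6 constraints hold; not an equilibrium.

5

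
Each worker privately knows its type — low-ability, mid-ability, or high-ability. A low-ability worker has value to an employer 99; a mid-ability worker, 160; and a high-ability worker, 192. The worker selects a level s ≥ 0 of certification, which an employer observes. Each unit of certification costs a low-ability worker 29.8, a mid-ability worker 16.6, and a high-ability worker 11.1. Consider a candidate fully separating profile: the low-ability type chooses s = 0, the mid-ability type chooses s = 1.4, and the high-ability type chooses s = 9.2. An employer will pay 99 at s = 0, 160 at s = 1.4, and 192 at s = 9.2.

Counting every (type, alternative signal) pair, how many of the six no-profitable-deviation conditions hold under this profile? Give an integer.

3

Low-ability (own payoff 99): to s=1.4 gives 160 − 29.8×1.4 = 118.28 → profitable ✗; to s=9.2 gives 192 − 29.8×9.2 = -82.16 → no gain ✓.
High-ability (own payoff 192 − 11.1×9.2 = 89.88): to s=0 gives 99 → profitable ✗; to s=1.4 gives 160 − 11.1×1.4 = 144.46 → profitable ✗.
Mid-ability (own payoff 160 − 16.6×1.4 = 136.76): to s=0 gives 99 → no gain ✓; to s=9.2 gives 192 − 16.6×9.2 = 39.28 → no gain ✓.
3 of the 6 constraints hold; not an equilibrium.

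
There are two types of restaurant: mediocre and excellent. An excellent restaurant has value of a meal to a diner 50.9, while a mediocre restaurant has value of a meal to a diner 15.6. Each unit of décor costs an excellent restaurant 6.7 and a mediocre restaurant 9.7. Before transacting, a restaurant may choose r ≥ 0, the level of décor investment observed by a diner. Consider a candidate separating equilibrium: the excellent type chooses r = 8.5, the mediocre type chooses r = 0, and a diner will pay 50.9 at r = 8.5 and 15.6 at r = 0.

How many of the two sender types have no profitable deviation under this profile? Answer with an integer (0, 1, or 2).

Excellent type: signal → 50.9 − 6.7 × 8.5 = -6.05; deviate to 0 → 15.6. IC fails (-6.05 < 15.6).
Mediocre type: stay at 0 → 15.6; mimic → 50.9 − 9.7 × 8.5 = -31.55. IC holds (15.6 ≥ -31.55).
1 of 2 constraints hold, so this profile is not an equilibrium.

1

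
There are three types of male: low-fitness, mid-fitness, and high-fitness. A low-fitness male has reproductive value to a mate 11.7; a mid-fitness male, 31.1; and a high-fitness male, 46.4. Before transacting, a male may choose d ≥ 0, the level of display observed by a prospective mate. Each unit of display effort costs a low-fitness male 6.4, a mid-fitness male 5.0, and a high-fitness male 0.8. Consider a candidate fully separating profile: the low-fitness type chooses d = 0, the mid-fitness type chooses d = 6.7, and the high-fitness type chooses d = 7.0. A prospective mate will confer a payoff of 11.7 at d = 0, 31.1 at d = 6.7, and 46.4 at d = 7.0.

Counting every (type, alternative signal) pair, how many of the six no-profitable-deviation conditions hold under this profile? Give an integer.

4

High-fitness (own payoff 46.4 − 0.8×7.0 = 40.8): to d=0 gives 11.7 → no gain ✓; to d=6.7 gives 31.1 − 0.8×6.7 = 25.74 → no gain ✓.
Low-fitness (own payoff 11.7): to d=6.7 gives 31.1 − 6.4×6.7 = -11.78 → no gain ✓; to d=7.0 gives 46.4 − 6.4×7.0 = 1.6 → no gain ✓.
Mid-fitness (own payoff 31.1 − 5.0×6.7 = -2.4): to d=0 gives 11.7 → profitable ✗; to d=7.0 gives 46.4 − 5.0×7.0 = 11.4 → profitable ✗.
4 of the 6 constraints hold; not an equilibrium.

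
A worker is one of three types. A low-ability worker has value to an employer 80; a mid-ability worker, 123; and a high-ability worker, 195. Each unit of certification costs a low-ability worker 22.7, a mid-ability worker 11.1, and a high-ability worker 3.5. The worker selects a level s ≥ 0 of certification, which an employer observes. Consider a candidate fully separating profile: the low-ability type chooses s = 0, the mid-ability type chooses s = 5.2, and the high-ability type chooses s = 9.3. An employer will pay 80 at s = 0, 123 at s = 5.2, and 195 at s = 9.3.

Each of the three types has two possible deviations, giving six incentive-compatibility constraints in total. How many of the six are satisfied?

4

High-ability (own payoff 195 − 3.5×9.3 = 162.45): to s=0 gives 80 → no gain ✓; to s=5.2 gives 123 − 3.5×5.2 = 104.8 → no gain ✓.
Mid-ability (own payoff 123 − 11.1×5.2 = 65.28): to s=0 gives 80 → profitable ✗; to s=9.3 gives 195 − 11.1×9.3 = 91.77 → profitable ✗.
Low-ability (own payoff 80): to s=5.2 gives 123 − 22.7×5.2 = 4.96 → no gain ✓; to s=9.3 gives 195 − 22.7×9.3 = -16.11 → no gain ✓.
4 of the 6 constraints hold; not an equilibrium.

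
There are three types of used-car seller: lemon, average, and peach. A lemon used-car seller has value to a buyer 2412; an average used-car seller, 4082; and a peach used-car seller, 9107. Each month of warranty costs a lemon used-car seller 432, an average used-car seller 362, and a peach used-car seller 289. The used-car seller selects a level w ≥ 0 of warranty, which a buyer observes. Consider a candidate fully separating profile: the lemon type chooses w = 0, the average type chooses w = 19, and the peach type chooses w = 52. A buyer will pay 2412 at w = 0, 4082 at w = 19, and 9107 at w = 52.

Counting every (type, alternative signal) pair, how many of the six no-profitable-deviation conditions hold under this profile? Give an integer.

Average (own payoff 4082 − 362×19 = -2796): to w=0 gives 2412 → profitable ✗; to w=52 gives 9107 − 362×52 = -9717 → no gain ✓.
Lemon (own payoff 2412): to w=19 gives 4082 − 432×19 = -4126 → no gain ✓; to w=52 gives 9107 − 432×52 = -13357 → no gain ✓.
Peach (own payoff 9107 − 289×52 = -5921): to w=0 gives 2412 → profitable ✗; to w=19 gives 4082 − 289×19 = -1409 → profitable ✗.
3 of the 6 constraints hold; not an equilibrium.

3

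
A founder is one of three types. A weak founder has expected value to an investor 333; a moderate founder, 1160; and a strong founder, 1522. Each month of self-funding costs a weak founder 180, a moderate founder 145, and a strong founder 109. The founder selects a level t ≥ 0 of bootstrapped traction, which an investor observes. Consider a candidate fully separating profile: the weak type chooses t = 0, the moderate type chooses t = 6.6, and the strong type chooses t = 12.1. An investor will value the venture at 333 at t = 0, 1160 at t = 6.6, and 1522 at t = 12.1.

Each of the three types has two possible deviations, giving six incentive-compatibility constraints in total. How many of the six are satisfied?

Strong (own payoff 1522 − 109×12.1 = 203.1): to t=0 gives 333 → profitable ✗; to t=6.6 gives 1160 − 109×6.6 = 440.6 → profitable ✗.
Moderate (own payoff 1160 − 145×6.6 = 203): to t=0 gives 333 → profitable ✗; to t=12.1 gives 1522 − 145×12.1 = -232.5 → no gain ✓.
Weak (own payoff 333): to t=6.6 gives 1160 − 180×6.6 = -28 → no gain ✓; to t=12.1 gives 1522 − 180×12.1 = -656 → no gain ✓.
3 of the 6 constraints hold; not an equilibrium.

3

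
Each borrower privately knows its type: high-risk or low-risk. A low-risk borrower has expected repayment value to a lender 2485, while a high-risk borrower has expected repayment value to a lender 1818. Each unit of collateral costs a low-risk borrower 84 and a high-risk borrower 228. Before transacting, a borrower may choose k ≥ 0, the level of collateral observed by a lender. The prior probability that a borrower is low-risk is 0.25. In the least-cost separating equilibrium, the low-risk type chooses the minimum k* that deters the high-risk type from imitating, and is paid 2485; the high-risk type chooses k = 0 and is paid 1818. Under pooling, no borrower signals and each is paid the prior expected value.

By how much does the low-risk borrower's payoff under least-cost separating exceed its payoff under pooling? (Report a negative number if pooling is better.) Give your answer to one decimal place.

Least-cost separating signal: k* solves 1818 = 2485 − 228·k*, so k* = (2485 − 1818)/228 ≈ 2.9254.
Low-risk type's separating payoff: 2485 − 84 × k* = 2485 − 84 × (2485 − 1818)/228 = 2485 − 56028/228 ≈ 2239.263.
Pooling payoff: 0.25 × 2485 + 0.75 × 1818 = 1984.75.
Difference: 2239.263 − 1984.75 = 254.513, i.e. 254.5 to one decimal place.
The low-risk type prefers to separate.

254.5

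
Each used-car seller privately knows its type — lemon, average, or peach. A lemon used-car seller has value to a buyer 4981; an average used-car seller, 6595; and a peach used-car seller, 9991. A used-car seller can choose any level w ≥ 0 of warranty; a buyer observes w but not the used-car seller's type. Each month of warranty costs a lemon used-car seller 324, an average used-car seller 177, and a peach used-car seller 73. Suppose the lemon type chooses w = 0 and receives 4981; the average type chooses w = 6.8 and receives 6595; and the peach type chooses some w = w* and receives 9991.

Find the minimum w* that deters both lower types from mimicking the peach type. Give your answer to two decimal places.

25.99

Average type (on-path payoff 6595 − 177×6.8 = 5391.4) won't mimic when 5391.4 ≥ 9991 − 177·w*, i.e. w* ≥ 25.99.
Lemon type (on-path payoff 4981) won't mimic when 4981 ≥ 9991 − 324·w*, i.e. w* ≥ 15.46.
Both must hold, so w* = max(15.46, 25.99) = 25.99. The average type's constraint binds.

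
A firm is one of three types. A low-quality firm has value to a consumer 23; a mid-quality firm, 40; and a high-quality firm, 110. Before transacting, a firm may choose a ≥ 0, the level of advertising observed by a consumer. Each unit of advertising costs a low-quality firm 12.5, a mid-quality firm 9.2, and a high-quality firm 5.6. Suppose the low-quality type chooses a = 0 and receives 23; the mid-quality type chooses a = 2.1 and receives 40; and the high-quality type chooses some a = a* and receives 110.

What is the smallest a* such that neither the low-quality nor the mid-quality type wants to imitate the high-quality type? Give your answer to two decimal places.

Mid-quality type (on-path payoff 40 − 9.2×2.1 = 20.68) won't mimic when 20.68 ≥ 110 − 9.2·a*, i.e. a* ≥ 9.71.
Low-quality type (on-path payoff 23) won't mimic when 23 ≥ 110 − 12.5·a*, i.e. a* ≥ 6.96.
Both must hold, so a* = max(6.96, 9.71) = 9.71. The mid-quality type's constraint binds.

9.71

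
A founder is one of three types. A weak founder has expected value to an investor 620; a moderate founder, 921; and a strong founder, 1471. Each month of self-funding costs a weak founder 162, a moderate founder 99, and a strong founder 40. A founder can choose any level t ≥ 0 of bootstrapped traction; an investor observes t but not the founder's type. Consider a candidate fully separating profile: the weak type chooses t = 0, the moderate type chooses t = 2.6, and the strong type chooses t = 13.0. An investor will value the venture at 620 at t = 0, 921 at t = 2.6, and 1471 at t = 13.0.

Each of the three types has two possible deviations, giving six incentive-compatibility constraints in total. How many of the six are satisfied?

6

Weak (own payoff 620): to t=2.6 gives 921 − 162×2.6 = 499.8 → no gain ✓; to t=13.0 gives 1471 − 162×13.0 = -635 → no gain ✓.
Moderate (own payoff 921 − 99×2.6 = 663.6): to t=0 gives 620 → no gain ✓; to t=13.0 gives 1471 − 99×13.0 = 184 → no gain ✓.
Strong (own payoff 1471 − 40×13.0 = 951): to t=0 gives 620 → no gain ✓; to t=2.6 gives 921 − 40×2.6 = 817 → no gain ✓.
6 of the 6 constraints hold; this profile is a separating equilibrium.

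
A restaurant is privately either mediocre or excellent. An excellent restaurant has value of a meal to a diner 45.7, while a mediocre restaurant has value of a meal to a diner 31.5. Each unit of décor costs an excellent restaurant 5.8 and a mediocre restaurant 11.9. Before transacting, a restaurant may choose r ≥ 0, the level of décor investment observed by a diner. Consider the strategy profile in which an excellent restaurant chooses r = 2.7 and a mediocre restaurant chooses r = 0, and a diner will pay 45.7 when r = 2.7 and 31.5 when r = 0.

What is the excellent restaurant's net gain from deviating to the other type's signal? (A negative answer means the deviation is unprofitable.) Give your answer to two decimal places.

Playing r = 2.7 the excellent restaurant receives 45.7 − 5.8 × 2.7 = 30.04.
Deviating to r = 0 yields 31.5 instead.
Gain from deviating: 31.5 − 30.04 = 1.46.
The gain is positive, so the excellent type's incentive-compatibility constraint is violated — this profile is not a separating equilibrium.

1.46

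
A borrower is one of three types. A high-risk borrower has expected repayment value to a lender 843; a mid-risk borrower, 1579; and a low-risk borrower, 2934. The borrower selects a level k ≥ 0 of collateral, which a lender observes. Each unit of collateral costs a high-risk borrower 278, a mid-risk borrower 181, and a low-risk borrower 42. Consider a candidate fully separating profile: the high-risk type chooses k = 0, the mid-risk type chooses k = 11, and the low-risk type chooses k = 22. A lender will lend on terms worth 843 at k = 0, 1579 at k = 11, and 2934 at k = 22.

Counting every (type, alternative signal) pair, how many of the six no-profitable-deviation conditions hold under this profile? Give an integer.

Low-risk (own payoff 2934 − 42×22 = 2010): to k=0 gives 843 → no gain ✓; to k=11 gives 1579 − 42×11 = 1117 → no gain ✓.
High-risk (own payoff 843): to k=11 gives 1579 − 278×11 = -1479 → no gain ✓; to k=22 gives 2934 − 278×22 = -3182 → no gain ✓.
Mid-risk (own payoff 1579 − 181×11 = -412): to k=0 gives 843 → profitable ✗; to k=22 gives 2934 − 181×22 = -1048 → no gain ✓.
5 of the 6 constraints hold; not an equilibrium.

5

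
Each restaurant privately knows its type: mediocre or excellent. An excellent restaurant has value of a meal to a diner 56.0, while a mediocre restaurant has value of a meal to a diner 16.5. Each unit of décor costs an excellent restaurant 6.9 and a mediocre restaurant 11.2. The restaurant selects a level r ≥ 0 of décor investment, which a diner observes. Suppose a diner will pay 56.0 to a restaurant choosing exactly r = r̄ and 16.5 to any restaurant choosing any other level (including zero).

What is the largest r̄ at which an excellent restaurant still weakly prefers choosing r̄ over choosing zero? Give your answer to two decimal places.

5.72

Choosing r̄ yields the excellent type 56.0 − 6.9·r̄; choosing zero yields 16.5.
The excellent type is indifferent at 56.0 − 6.9·r̄ = 16.5, i.e. r̄ = (56.0 − 16.5) / 6.9 ≈ 5.72.
For any r̄ above 5.72 the excellent type would rather pool at zero, so separation collapses.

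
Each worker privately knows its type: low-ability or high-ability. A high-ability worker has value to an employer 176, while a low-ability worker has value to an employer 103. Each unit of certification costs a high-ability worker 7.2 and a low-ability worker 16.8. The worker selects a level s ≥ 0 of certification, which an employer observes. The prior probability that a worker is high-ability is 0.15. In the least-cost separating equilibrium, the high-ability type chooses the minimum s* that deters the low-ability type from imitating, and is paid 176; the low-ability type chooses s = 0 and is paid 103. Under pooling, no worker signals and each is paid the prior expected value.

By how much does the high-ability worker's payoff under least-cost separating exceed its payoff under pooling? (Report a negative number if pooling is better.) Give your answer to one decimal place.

Least-cost separating signal: s* solves 103 = 176 − 16.8·s*, so s* = (176 − 103)/16.8 ≈ 4.3452.
High-ability type's separating payoff: 176 − 7.2 × s* = 176 − 7.2 × (176 − 103)/16.8 = 176 − 525.6/16.8 ≈ 144.714.
Pooling payoff: 0.15 × 176 + 0.85 × 103 = 113.95.
Difference: 144.714 − 113.95 = 30.764, i.e. 30.8 to one decimal place.
The high-ability type prefers to separate.

30.8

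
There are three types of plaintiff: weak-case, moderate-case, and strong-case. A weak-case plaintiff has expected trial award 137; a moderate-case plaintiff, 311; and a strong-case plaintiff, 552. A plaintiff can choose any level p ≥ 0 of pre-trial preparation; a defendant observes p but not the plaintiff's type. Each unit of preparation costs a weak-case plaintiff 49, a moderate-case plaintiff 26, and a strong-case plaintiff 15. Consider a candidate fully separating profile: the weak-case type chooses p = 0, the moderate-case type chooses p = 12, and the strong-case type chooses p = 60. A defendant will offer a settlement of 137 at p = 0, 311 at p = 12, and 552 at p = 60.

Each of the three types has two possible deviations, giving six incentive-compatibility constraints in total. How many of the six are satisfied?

3

Weak-case (own payoff 137): to p=12 gives 311 − 49×12 = -277 → no gain ✓; to p=60 gives 552 − 49×60 = -2388 → no gain ✓.
Strong-case (own payoff 552 − 15×60 = -348): to p=0 gives 137 → profitable ✗; to p=12 gives 311 − 15×12 = 131 → profitable ✗.
Moderate-case (own payoff 311 − 26×12 = -1): to p=0 gives 137 → profitable ✗; to p=60 gives 552 − 26×60 = -1008 → no gain ✓.
3 of the 6 constraints hold; not an equilibrium.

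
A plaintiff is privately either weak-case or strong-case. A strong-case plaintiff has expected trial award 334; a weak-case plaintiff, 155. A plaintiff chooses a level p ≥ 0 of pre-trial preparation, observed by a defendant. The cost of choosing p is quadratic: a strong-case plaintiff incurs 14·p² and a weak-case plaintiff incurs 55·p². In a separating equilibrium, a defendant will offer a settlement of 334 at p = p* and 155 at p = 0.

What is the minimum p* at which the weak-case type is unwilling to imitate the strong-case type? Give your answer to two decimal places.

1.80

The weak-case type at p = 0 receives 155; imitating at p* yields 334 − 55·p*².
Indifference: 155 = 334 − 55·p*², so p*² = (334 − 155) / 55 ≈ 3.2545.
p* = √3.2545 ≈ 1.80.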